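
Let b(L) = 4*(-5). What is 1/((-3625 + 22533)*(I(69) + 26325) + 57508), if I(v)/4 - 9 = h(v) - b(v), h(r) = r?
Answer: 1/505222544 ≈ 1.9793e-9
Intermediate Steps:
b(L) = -20
I(v) = 116 + 4*v (I(v) = 36 + 4*(v - 1*(-20)) = 36 + 4*(v + 20) = 36 + 4*(20 + v) = 36 + (80 + 4*v) = 116 + 4*v)
1/((-3625 + 22533)*(I(69) + 26325) + 57508) = 1/((-3625 + 22533)*((116 + 4*69) + 26325) + 57508) = 1/(18908*((116 + 276) + 26325) + 57508) = 1/(18908*(392 + 26325) + 57508) = 1/(18908*26717 + 57508) = 1/(505165036 + 57508) = 1/505222544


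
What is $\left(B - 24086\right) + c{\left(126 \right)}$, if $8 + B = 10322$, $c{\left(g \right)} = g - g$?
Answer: $-13772$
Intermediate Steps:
$c{\left(g \right)} = 0$
$B = 10314$ ($B = -8 + 10322 = 10314$)
$\left(B - 24086\right) + c{\left(126 \right)} = \left(10314 - 24086\right) + 0 = -13772 + 0 = -13772$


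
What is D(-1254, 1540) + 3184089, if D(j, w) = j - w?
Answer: 3181295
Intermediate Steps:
D(-1254, 1540) + 3184089 = (-1254 - 1*1540) + 3184089 = (-1254 - 1540) + 3184089 = -2794 + 3184089 = 3181295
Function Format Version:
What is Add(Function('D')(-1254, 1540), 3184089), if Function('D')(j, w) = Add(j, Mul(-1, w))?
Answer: 3181295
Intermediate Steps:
Add(Function('D')(-1254, 1540), 3184089) = Add(Add(-1254, Mul(-1, 1540)), 3184089) = Add(Add(-1254, -1540), 3184089) = Add(-2794, 3184089) = 3181295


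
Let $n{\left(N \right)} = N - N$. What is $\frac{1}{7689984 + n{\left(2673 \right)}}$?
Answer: $\frac{1}{7689984} \approx 1.3004 \cdot 10^{-7}$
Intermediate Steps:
$n{\left(N \right)} = 0$
$\frac{1}{7689984 + n{\left(2673 \right)}} = \frac{1}{7689984 + 0} = \frac{1}{7689984}$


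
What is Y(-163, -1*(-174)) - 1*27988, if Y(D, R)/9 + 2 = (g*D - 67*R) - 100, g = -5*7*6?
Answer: 174242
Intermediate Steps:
g = -210 (g = -35*6 = -210)
Y(D, R) = -918 - 1890*D - 603*R (Y(D, R) = -18 + 9*((-210*D - 67*R) - 100) = -18 + 9*(-100 - 210*D - 67*R) = -18 + (-900 - 1890*D - 603*R) = -918 - 1890*D - 603*R)
Y(-163, -1*(-174)) - 1*27988 = (-918 - 1890*(-163) - (-603)*(-174)) - 1*27988 = (-918 + 308070 - 603*174) - 27988 = (-918 + 308070 - 104922) - 27988 = 202230 - 27988 = 174242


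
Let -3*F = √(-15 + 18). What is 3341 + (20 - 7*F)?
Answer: 3361 + 7*√3/3 ≈ 3365.0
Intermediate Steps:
F = -√3/3 (F = -√(-15 + 18)/3 = -√3/3 ≈ -0.57735)
3341 + (20 - 7*F) = 3341 + (20 - (-7)*√3/3) = 3341 + (20 + 7*√3/3) = 3361 + 7*√3/3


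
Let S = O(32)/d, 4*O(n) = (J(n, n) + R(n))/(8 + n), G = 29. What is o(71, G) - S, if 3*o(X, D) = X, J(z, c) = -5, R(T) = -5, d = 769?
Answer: 873587/36912 ≈ 23.667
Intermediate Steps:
o(X, D) = X/3
O(n) = -5/(2*(8 + n)) (O(n) = ((-5 - 5)/(8 + n))/4 = (-10/(8 + n))/4 = -5/(2*(8 + n)))
S = -1/12304 (S = -5/(16 + 2*32)/769 = -5/(16 + 64)*(1/769) = -5/80*(1/769) = -5*1/80*(1/769) = -1/16*1/769 = -1/12304 ≈ -8.1274e-5)
o(71, G) - S = (1/3)*71 - 1*(-1/12304) = 71/3 + 1/12304 = 873587/36912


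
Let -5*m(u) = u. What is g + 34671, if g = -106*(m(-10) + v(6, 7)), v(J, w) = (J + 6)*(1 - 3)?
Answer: 37003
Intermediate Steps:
v(J, w) = -12 - 2*J (v(J, w) = (6 + J)*(-2) = -12 - 2*J)
m(u) = -u/5
g = 2332 (g = -106*(-⅕*(-10) + (-12 - 2*6)) = -106*(2 + (-12 - 12)) = -106*(2 - 24) = -106*(-22) = 2332)
g + 34671 = 2332 + 34671 = 37003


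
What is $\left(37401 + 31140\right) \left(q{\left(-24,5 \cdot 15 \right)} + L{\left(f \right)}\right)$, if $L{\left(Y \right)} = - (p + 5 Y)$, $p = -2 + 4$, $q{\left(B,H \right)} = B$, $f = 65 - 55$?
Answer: $-5209116$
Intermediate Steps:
$f = 10$
$p = 2$
$L{\left(Y \right)} = -2 - 5 Y$ ($L{\left(Y \right)} = - (2 + 5 Y) = -2 - 5 Y$)
$\left(37401 + 31140\right) \left(q{\left(-24,5 \cdot 15 \right)} + L{\left(f \right)}\right) = \left(37401 + 31140\right) \left(-24 - 52\right) = 68541 \left(-24 - 52\right) = 68541 \left(-76\right) = -5209116$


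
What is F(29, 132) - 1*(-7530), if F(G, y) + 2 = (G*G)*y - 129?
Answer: 118411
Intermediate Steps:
F(G, y) = -131 + y*G² (F(G, y) = -2 + ((G*G)*y - 129) = -2 + (G²*y - 129) = -2 + (y*G² - 129) = -2 + (-129 + y*G²) = -131 + y*G²)
F(29, 132) - 1*(-7530) = (-131 + 132*29²) - 1*(-7530) = (-131 + 132*841) + 7530 = (-131 + 111012) + 7530 = 110881 + 7530 = 118411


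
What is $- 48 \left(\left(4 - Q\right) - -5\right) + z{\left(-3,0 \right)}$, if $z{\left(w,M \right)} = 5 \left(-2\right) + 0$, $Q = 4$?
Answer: $-250$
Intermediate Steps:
$z{\left(w,M \right)} = -10$ ($z{\left(w,M \right)} = -10 + 0 = -10$)
$- 48 \left(\left(4 - Q\right) - -5\right) + z{\left(-3,0 \right)} = - 48 \left(\left(4 - 4\right) - -5\right) - 10 = - 48 \left(\left(4 - 4\right) + 5\right) - 10 = - 48 \left(0 + 5\right) - 10 = \left(-48\right) 5 - 10 = -240 - 10 = -250$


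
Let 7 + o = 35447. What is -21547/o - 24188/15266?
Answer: -593079611/270513520 ≈ -2.1924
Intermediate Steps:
o = 35440 (o = -7 + 35447 = 35440)
-21547/o - 24188/15266 = -21547/35440 - 24188/15266 = -21547*1/35440 - 24188*1/15266 = -21547/35440 - 12094/7633 = -593079611/270513520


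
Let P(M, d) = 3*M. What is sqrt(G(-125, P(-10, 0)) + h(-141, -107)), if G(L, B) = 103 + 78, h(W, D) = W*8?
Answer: I*sqrt(947) ≈ 30.773*I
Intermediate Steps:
h(W, D) = 8*W
G(L, B) = 181
sqrt(G(-125, P(-10, 0)) + h(-141, -107)) = sqrt(181 + 8*(-141)) = sqrt(181 - 1128) = sqrt(-947) = I*sqrt(947)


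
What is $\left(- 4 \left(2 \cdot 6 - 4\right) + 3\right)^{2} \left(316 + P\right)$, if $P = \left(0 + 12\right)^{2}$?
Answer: $386860$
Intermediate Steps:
$P = 144$ ($P = 12^{2} = 144$)
$\left(- 4 \left(2 \cdot 6 - 4\right) + 3\right)^{2} \left(316 + P\right) = \left(- 4 \left(2 \cdot 6 - 4\right) + 3\right)^{2} \left(316 + 144\right) = \left(- 4 \left(12 - 4\right) + 3\right)^{2} \cdot 460 = \left(\left(-4\right) 8 + 3\right)^{2} \cdot 460 = \left(-32 + 3\right)^{2} \cdot 460 = \left(-29\right)^{2} \cdot 460 = 841 \cdot 460 = 386860$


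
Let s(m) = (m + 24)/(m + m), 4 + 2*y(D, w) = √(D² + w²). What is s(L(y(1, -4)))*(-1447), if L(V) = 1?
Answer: -36175/2 ≈ -18088.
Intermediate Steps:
y(D, w) = -2 + √(D² + w²)/2
s(m) = (24 + m)/(2*m) (s(m) = (24 + m)/((2*m)) = (24 + m)*(1/(2*m)) = (24 + m)/(2*m))
s(L(y(1, -4)))*(-1447) = ((½)*(24 + 1)/1)*(-1447) = ((½)*1*25)*(-1447) = (25/2)*(-1447) = -36175/2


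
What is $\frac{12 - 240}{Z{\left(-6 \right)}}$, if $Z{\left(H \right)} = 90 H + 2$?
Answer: $\frac{114}{269} \approx 0.42379$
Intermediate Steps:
$Z{\left(H \right)} = 2 + 90 H$
$\frac{12 - 240}{Z{\left(-6 \right)}} = \frac{12 - 240}{2 + 90 \left(-6\right)} = \frac{12 - 240}{2 - 540} = - \frac{228}{-538} = \left(-228\right) \left(- \frac{1}{538}\right) = \frac{114}{269}$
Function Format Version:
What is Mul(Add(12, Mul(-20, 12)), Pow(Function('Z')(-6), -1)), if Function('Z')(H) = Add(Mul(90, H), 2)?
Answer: Rational(114, 269) ≈ 0.42379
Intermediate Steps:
Function('Z')(H) = Add(2, Mul(90, H))
Mul(Add(12, Mul(-20, 12)), Pow(Function('Z')(-6), -1)) = Mul(Add(12, Mul(-20, 12)), Pow(Add(2, Mul(90, -6)), -1)) = Mul(Add(12, -240), Pow(Add(2, -540), -1)) = Mul(-228, Pow(-538, -1)) = Mul(-228, Rational(-1, 538)) = Rational(114, 269)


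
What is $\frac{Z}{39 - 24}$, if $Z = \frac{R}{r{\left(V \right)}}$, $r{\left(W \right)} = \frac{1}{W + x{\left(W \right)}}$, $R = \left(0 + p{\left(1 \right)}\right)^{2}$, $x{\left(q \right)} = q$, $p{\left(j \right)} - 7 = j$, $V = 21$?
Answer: $\frac{896}{5} \approx 179.2$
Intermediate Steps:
$p{\left(j \right)} = 7 + j$
$R = 64$ ($R = \left(0 + \left(7 + 1\right)\right)^{2} = \left(0 + 8\right)^{2} = 8^{2} = 64$)
$r{\left(W \right)} = \frac{1}{2 W}$ ($r{\left(W \right)} = \frac{1}{W + W} = \frac{1}{2 W}$)
$Z = 2688$ ($Z = \frac{64}{\frac{1}{2} \cdot \frac{1}{21}} = 64 \frac{1}{\frac{1}{42}} = 64 \cdot 42 = 2688$)
$\frac{Z}{39 - 24} = \frac{1}{39 - 24} \cdot 2688 = \frac{1}{15} \cdot 2688 = \frac{896}{5}$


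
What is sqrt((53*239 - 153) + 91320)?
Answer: sqrt(103834) ≈ 322.23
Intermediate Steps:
sqrt((53*239 - 153) + 91320) = sqrt((12667 - 153) + 91320) = sqrt(12514 + 91320) = sqrt(103834)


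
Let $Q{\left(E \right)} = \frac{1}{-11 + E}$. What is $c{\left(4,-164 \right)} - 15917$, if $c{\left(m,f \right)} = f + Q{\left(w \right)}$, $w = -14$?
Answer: $- \frac{402026}{25} \approx -16081.0$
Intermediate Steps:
$c{\left(m,f \right)} = - \frac{1}{25} + f$ ($c{\left(m,f \right)} = f + \frac{1}{-11 - 14} = f + \frac{1}{-25} = f - \frac{1}{25} = - \frac{1}{25} + f$)
$c{\left(4,-164 \right)} - 15917 = \left(- \frac{1}{25} - 164\right) - 15917 = - \frac{4101}{25} - 15917 = - \frac{402026}{25}$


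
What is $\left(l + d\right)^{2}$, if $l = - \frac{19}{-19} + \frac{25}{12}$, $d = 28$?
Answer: $\frac{139129}{144} \approx 966.17$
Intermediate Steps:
$l = \frac{37}{12}$ ($l = \left(-19\right) \left(- \frac{1}{19}\right) + 25 \cdot \frac{1}{12} = 1 + \frac{25}{12} = \frac{37}{12} \approx 3.0833$)
$\left(l + d\right)^{2} = \left(\frac{37}{12} + 28\right)^{2} = \left(\frac{373}{12}\right)^{2} = \frac{139129}{144}$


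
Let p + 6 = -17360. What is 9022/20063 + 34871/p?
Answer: -542940821/348414058 ≈ -1.5583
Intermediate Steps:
p = -17366 (p = -6 - 17360 = -17366)
9022/20063 + 34871/p = 9022/20063 + 34871/(-17366) = 9022*(1/20063) + 34871*(-1/17366) = 9022/20063 - 34871/17366 = -542940821/348414058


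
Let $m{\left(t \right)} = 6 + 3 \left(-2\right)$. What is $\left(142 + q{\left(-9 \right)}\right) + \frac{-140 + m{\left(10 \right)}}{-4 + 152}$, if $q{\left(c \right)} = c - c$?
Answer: $\frac{5219}{37} \approx 141.05$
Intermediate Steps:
$q{\left(c \right)} = 0$
$m{\left(t \right)} = 0$ ($m{\left(t \right)} = 6 - 6 = 0$)
$\left(142 + q{\left(-9 \right)}\right) + \frac{-140 + m{\left(10 \right)}}{-4 + 152} = \left(142 + 0\right) + \frac{-140 + 0}{-4 + 152} = 142 - \frac{140}{148} = 142 - \frac{35}{37} = \frac{5219}{37}$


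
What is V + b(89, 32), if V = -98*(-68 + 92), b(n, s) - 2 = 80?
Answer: -2270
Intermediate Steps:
b(n, s) = 82 (b(n, s) = 2 + 80 = 82)
V = -2352 (V = -98*24 = -2352)
V + b(89, 32) = -2352 + 82 = -2270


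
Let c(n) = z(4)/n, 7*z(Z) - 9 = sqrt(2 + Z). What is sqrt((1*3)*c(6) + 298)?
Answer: sqrt(58534 + 14*sqrt(6))/14 ≈ 17.286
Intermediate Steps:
z(Z) = 9/7 + sqrt(2 + Z)/7
c(n) = (9/7 + sqrt(6)/7)/n (c(n) = (9/7 + sqrt(2 + 4)/7)/n = (9/7 + sqrt(6)/7)/n)
sqrt((1*3)*c(6) + 298) = sqrt((1*3)*((1/7)*(9 + sqrt(6))/6) + 298) = sqrt(3*((1/7)*(1/6)*(9 + sqrt(6))) + 298) = sqrt(3*(3/14 + sqrt(6)/42) + 298) = sqrt((9/14 + sqrt(6)/14) + 298) = sqrt(4181/14 + sqrt(6)/14)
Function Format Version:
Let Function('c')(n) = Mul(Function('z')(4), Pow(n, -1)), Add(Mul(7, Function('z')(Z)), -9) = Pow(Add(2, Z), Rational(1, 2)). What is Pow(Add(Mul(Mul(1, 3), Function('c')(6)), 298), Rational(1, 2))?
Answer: Mul(Rational(1, 14), Pow(Add(58534, Mul(14, Pow(6, Rational(1, 2)))), Rational(1, 2))) ≈ 17.286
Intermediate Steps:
Function('z')(Z) = Add(Rational(9, 7), Mul(Rational(1, 7), Pow(Add(2, Z), Rational(1, 2))))
Function('c')(n) = Mul(Pow(n, -1), Add(Rational(9, 7), Mul(Rational(1, 7), Pow(6, Rational(1, 2))))) (Function('c')(n) = Mul(Add(Rational(9, 7), Mul(Rational(1, 7), Pow(Add(2, 4), Rational(1, 2)))), Pow(n, -1)) = Mul(Add(Rational(9, 7), Mul(Rational(1, 7), Pow(6, Rational(1, 2)))), Pow(n, -1)) = Mul(Pow(n, -1), Add(Rational(9, 7), Mul(Rational(1, 7), Pow(6, Rational(1, 2))))))
Pow(Add(Mul(Mul(1, 3), Function('c')(6)), 298), Rational(1, 2)) = Pow(Add(Mul(Mul(1, 3), Mul(Rational(1, 7), Pow(6, -1), Add(9, Pow(6, Rational(1, 2))))), 298), Rational(1, 2)) = Pow(Add(Mul(3, Mul(Rational(1, 7), Rational(1, 6), Add(9, Pow(6, Rational(1, 2))))), 298), Rational(1, 2)) = Pow(Add(Mul(3, Add(Rational(3, 14), Mul(Rational(1, 42), Pow(6, Rational(1, 2))))), 298), Rational(1, 2)) = Pow(Add(Add(Rational(9, 14), Mul(Rational(1, 14), Pow(6, Rational(1, 2)))), 298), Rational(1, 2)) = Pow(Add(Rational(4181, 14), Mul(Rational(1, 14), Pow(6, Rational(1, 2)))), Rational(1, 2))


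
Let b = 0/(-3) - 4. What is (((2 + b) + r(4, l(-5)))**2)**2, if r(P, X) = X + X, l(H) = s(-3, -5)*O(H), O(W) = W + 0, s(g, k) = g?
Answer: 614656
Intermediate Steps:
O(W) = W
l(H) = -3*H
r(P, X) = 2*X
b = -4 (b = 0*(-1/3) - 4 = 0 - 4 = -4)
(((2 + b) + r(4, l(-5)))**2)**2 = (((2 - 4) + 2*(-3*(-5)))**2)**2 = ((-2 + 2*15)**2)**2 = ((-2 + 30)**2)**2 = (28**2)**2 = 784**2 = 614656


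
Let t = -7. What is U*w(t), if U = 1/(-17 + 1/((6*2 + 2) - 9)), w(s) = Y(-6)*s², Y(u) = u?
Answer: 35/2 ≈ 17.500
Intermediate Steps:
w(s) = -6*s²
U = -5/84 (U = 1/(-17 + 1/((12 + 2) - 9)) = 1/(-17 + 1/(14 - 9)) = 1/(-17 + 1/5) = 1/(-17 + ⅕) = 1/(-84/5) = -5/84 ≈ -0.059524)
U*w(t) = -(-5)*(-7)²/14 = -(-5)*49/14 = -5/84*(-294) = 35/2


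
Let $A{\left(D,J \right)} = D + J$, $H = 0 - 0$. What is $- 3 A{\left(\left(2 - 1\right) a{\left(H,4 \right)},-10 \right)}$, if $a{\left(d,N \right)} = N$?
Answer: $18$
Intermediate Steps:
$H = 0$ ($H = 0 + 0 = 0$)
$- 3 A{\left(\left(2 - 1\right) a{\left(H,4 \right)},-10 \right)} = - 3 \left(\left(2 - 1\right) 4 - 10\right) = - 3 \left(1 \cdot 4 - 10\right) = - 3 \left(4 - 10\right) = \left(-3\right) \left(-6\right) = 18$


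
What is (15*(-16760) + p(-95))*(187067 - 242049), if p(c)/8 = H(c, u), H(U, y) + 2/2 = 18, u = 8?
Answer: 13814997248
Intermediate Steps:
H(U, y) = 17 (H(U, y) = -1 + 18 = 17)
p(c) = 136 (p(c) = 8*17 = 136)
(15*(-16760) + p(-95))*(187067 - 242049) = (15*(-16760) + 136)*(187067 - 242049) = (-251400 + 136)*(-54982) = -251264*(-54982) = 13814997248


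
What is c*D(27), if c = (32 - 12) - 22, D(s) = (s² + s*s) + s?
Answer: -2970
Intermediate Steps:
D(s) = s + 2*s² (D(s) = (s² + s²) + s = 2*s² + s = s + 2*s²)
c = -2 (c = 20 - 22 = -2)
c*D(27) = -54*(1 + 2*27) = -54*(1 + 54) = -54*55 = -2*1485 = -2970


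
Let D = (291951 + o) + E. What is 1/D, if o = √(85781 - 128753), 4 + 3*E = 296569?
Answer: 195403/76364686304 - I*√10743/76364686304 ≈ 2.5588e-6 - 1.3573e-9*I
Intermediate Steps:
E = 98855 (E = -4/3 + (⅓)*296569 = -4/3 + 296569/3 = 98855)
o = 2*I*√10743 (o = √(-42972) = 2*I*√10743 ≈ 207.3*I)
D = 390806 + 2*I*√10743 (D = (291951 + 2*I*√10743) + 98855 = 390806 + 2*I*√10743 ≈ 3.9081e+5 + 207.3*I)
1/D = 1/(390806 + 2*I*√10743)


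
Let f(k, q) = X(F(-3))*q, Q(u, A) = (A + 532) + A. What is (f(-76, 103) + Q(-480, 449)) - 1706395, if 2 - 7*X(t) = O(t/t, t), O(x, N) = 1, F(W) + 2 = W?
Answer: -11934652/7 ≈ -1.7050e+6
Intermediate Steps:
F(W) = -2 + W
X(t) = 1/7 (X(t) = 2/7 - 1/7*1 = 2/7 - 1/7 = 1/7)
Q(u, A) = 532 + 2*A (Q(u, A) = (532 + A) + A = 532 + 2*A)
f(k, q) = q/7
(f(-76, 103) + Q(-480, 449)) - 1706395 = ((1/7)*103 + (532 + 2*449)) - 1706395 = (103/7 + (532 + 898)) - 1706395 = (103/7 + 1430) - 1706395 = 10113/7 - 1706395 = -11934652/7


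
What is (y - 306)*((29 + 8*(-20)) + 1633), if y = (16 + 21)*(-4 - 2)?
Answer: -793056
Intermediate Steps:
y = -222 (y = 37*(-6) = -222)
(y - 306)*((29 + 8*(-20)) + 1633) = (-222 - 306)*((29 + 8*(-20)) + 1633) = -528*((29 - 160) + 1633) = -528*(-131 + 1633) = -528*1502 = -793056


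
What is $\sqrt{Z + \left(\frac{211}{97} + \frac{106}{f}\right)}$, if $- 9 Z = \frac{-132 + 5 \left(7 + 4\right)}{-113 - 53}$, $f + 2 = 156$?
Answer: $\frac{\sqrt{38904831890386}}{3719562} \approx 1.6769$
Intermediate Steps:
$f = 154$ ($f = -2 + 156 = 154$)
$Z = - \frac{77}{1494}$ ($Z = - \frac{\left(-132 + 5 \left(7 + 4\right)\right) \frac{1}{-113 - 53}}{9} = - \frac{\left(-132 + 5 \cdot 11\right) \frac{1}{-166}}{9} = - \frac{\left(-132 + 55\right) \left(- \frac{1}{166}\right)}{9} = - \frac{\left(-77\right) \left(- \frac{1}{166}\right)}{9} = \left(- \frac{1}{9}\right) \frac{77}{166} = - \frac{77}{1494} \approx -0.051539$)
$\sqrt{Z + \left(\frac{211}{97} + \frac{106}{f}\right)} = \sqrt{- \frac{77}{1494} + \left(\frac{211}{97} + \frac{106}{154}\right)} = \sqrt{- \frac{77}{1494} + \left(211 \cdot \frac{1}{97} + 106 \cdot \frac{1}{154}\right)} = \sqrt{- \frac{77}{1494} + \left(\frac{211}{97} + \frac{53}{77}\right)} = \sqrt{- \frac{77}{1494} + \frac{21388}{7469}} = \sqrt{\frac{31378559}{11158686}} = \frac{\sqrt{38904831890386}}{3719562}$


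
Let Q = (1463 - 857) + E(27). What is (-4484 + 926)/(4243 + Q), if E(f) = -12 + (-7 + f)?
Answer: -1186/1619 ≈ -0.73255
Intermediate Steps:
E(f) = -19 + f
Q = 614 (Q = (1463 - 857) + (-19 + 27) = 606 + 8 = 614)
(-4484 + 926)/(4243 + Q) = (-4484 + 926)/(4243 + 614) = -3558/4857 = -3558*1/4857 = -1186/1619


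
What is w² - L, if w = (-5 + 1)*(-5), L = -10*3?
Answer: 430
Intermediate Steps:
L = -30
w = 20 (w = -4*(-5) = 20)
w² - L = 20² - 1*(-30) = 400 + 30 = 430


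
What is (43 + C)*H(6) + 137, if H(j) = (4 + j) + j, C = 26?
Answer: 1241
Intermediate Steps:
H(j) = 4 + 2*j
(43 + C)*H(6) + 137 = (43 + 26)*(4 + 2*6) + 137 = 69*(4 + 12) + 137 = 69*16 + 137 = 1104 + 137 = 1241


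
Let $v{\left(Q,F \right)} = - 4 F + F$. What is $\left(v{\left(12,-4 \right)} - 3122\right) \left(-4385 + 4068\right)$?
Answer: $985870$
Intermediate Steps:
$v{\left(Q,F \right)} = - 3 F$
$\left(v{\left(12,-4 \right)} - 3122\right) \left(-4385 + 4068\right) = \left(\left(-3\right) \left(-4\right) - 3122\right) \left(-4385 + 4068\right) = \left(12 - 3122\right) \left(-317\right) = \left(-3110\right) \left(-317\right) = 985870$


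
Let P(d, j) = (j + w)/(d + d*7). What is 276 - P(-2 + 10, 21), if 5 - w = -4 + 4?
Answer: 8819/32 ≈ 275.59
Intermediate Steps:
w = 5 (w = 5 - (-4 + 4) = 5 - 1*0 = 5 + 0 = 5)
P(d, j) = (5 + j)/(8*d) (P(d, j) = (j + 5)/(d + d*7) = (5 + j)/(d + 7*d) = (5 + j)/((8*d)) = (5 + j)*(1/(8*d)) = (5 + j)/(8*d))
276 - P(-2 + 10, 21) = 276 - (5 + 21)/(8*(-2 + 10)) = 276 - 26/(8*8) = 276 - 1*13/32 = 276 - 13/32 = 8819/32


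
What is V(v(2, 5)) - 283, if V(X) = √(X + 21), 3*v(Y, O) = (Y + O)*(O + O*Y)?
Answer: -283 + 2*√14 ≈ -275.52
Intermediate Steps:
v(Y, O) = (O + Y)*(O + O*Y)/3 (v(Y, O) = ((Y + O)*(O + O*Y))/3 = ((O + Y)*(O + O*Y))/3 = (O + Y)*(O + O*Y)/3)
V(X) = √(21 + X)
V(v(2, 5)) - 283 = √(21 + (⅓)*5*(5 + 2 + 2² + 5*2)) - 283 = √(21 + (⅓)*5*(5 + 2 + 4 + 10)) - 283 = √(21 + (⅓)*5*21) - 283 = √(21 + 35) - 283 = √56 - 283 = 2*√14 - 283 = -283 + 2*√14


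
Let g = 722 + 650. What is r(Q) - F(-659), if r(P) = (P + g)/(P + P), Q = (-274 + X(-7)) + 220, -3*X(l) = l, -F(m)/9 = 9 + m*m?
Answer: 1211665139/310 ≈ 3.9086e+6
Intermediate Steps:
F(m) = -81 - 9*m² (F(m) = -9*(9 + m*m) = -9*(9 + m²) = -81 - 9*m²)
g = 1372
X(l) = -l/3
Q = -155/3 (Q = (-274 - ⅓*(-7)) + 220 = (-274 + 7/3) + 220 = -815/3 + 220 = -155/3 ≈ -51.667)
r(P) = (1372 + P)/(2*P) (r(P) = (P + 1372)/(P + P) = (1372 + P)/((2*P)) = (1372 + P)*(1/(2*P)) = (1372 + P)/(2*P))
r(Q) - F(-659) = (1372 - 155/3)/(2*(-155/3)) - (-81 - 9*(-659)²) = (½)*(-3/155)*(3961/3) - (-81 - 9*434281) = -3961/310 - (-81 - 3908529) = -3961/310 - 1*(-3908610) = -3961/310 + 3908610 = 1211665139/310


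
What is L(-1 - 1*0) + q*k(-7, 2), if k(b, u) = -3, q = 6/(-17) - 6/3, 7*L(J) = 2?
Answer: 874/119 ≈ 7.3445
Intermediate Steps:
L(J) = 2/7 (L(J) = (⅐)*2 = 2/7)
q = -40/17 (q = 6*(-1/17) - 6*⅓ = -6/17 - 2 = -40/17 ≈ -2.3529)
L(-1 - 1*0) + q*k(-7, 2) = 2/7 - 40/17*(-3) = 2/7 + 120/17 = 874/119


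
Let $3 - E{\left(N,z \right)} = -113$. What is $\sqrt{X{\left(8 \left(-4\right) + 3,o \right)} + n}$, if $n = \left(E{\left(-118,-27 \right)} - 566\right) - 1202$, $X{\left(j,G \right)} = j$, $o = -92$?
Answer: $41 i \approx 41.0 i$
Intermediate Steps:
$E{\left(N,z \right)} = 116$ ($E{\left(N,z \right)} = 3 - -113 = 3 + 113 = 116$)
$n = -1652$ ($n = \left(116 - 566\right) - 1202 = -450 - 1202 = -1652$)
$\sqrt{X{\left(8 \left(-4\right) + 3,o \right)} + n} = \sqrt{\left(8 \left(-4\right) + 3\right) - 1652} = \sqrt{\left(-32 + 3\right) - 1652} = \sqrt{-29 - 1652} = \sqrt{-1681} = 41 i$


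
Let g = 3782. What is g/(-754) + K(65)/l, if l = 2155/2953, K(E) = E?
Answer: 13657632/162487 ≈ 84.054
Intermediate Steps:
l = 2155/2953 (l = 2155*(1/2953) = 2155/2953 ≈ 0.72977)
g/(-754) + K(65)/l = 3782/(-754) + 65/(2155/2953) = 3782*(-1/754) + 65*(2953/2155) = -1891/377 + 38389/431 = 13657632/162487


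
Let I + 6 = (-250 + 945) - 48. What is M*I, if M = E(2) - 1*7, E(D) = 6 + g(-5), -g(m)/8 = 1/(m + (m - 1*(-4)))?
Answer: 641/3 ≈ 213.67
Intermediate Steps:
g(m) = -8/(4 + 2*m) (g(m) = -8/(m + (m - 1*(-4))) = -8/(m + (m + 4)) = -8/(m + (4 + m)) = -8/(4 + 2*m))
I = 641 (I = -6 + ((-250 + 945) - 48) = -6 + (695 - 48) = -6 + 647 = 641)
E(D) = 22/3 (E(D) = 6 - 4/(2 - 5) = 6 - 4/(-3) = 6 - 4*(-⅓) = 6 + 4/3 = 22/3)
M = ⅓ (M = 22/3 - 1*7 = 22/3 - 7 = ⅓ ≈ 0.33333)
M*I = (⅓)*641 = 641/3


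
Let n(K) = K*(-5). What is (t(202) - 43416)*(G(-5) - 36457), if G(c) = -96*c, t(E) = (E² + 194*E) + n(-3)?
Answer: -1316434407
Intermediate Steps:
n(K) = -5*K
t(E) = 15 + E² + 194*E (t(E) = (E² + 194*E) - 5*(-3) = (E² + 194*E) + 15 = 15 + E² + 194*E)
G(c) = -96*c
(t(202) - 43416)*(G(-5) - 36457) = ((15 + 202² + 194*202) - 43416)*(-96*(-5) - 36457) = ((15 + 40804 + 39188) - 43416)*(480 - 36457) = (80007 - 43416)*(-35977) = 36591*(-35977) = -1316434407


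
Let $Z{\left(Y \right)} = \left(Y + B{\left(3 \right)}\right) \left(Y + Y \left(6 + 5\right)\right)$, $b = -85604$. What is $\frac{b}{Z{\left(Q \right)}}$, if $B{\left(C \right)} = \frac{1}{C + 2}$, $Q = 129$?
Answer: $- \frac{107005}{250002} \approx -0.42802$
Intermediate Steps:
$B{\left(C \right)} = \frac{1}{2 + C}$
$Z{\left(Y \right)} = 12 Y \left(\frac{1}{5} + Y\right)$ ($Z{\left(Y \right)} = \left(Y + \frac{1}{2 + 3}\right) \left(Y + Y \left(6 + 5\right)\right) = \left(Y + \frac{1}{5}\right) \left(Y + Y 11\right) = \left(Y + \frac{1}{5}\right) \left(Y + 11 Y\right) = \left(\frac{1}{5} + Y\right) 12 Y = 12 Y \left(\frac{1}{5} + Y\right)$)
$\frac{b}{Z{\left(Q \right)}} = - \frac{85604}{\frac{12}{5} \cdot 129 \left(1 + 5 \cdot 129\right)} = - \frac{85604}{\frac{12}{5} \cdot 129 \left(1 + 645\right)} = - \frac{85604}{\frac{12}{5} \cdot 129 \cdot 646} = - \frac{85604}{\frac{1000008}{5}} = \left(-85604\right) \frac{5}{1000008} = - \frac{107005}{250002}$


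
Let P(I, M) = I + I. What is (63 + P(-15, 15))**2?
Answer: 1089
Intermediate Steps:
P(I, M) = 2*I
(63 + P(-15, 15))**2 = (63 + 2*(-15))**2 = (63 - 30)**2 = 33**2 = 1089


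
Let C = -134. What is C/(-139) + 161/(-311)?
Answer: 19295/43229 ≈ 0.44634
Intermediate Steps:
C/(-139) + 161/(-311) = -134/(-139) + 161/(-311) = -134*(-1/139) + 161*(-1/311) = 134/139 - 161/311 = 19295/43229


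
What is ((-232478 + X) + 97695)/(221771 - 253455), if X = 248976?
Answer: -114193/31684 ≈ -3.6041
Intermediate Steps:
((-232478 + X) + 97695)/(221771 - 253455) = ((-232478 + 248976) + 97695)/(221771 - 253455) = (16498 + 97695)/(-31684) = 114193*(-1/31684) = -114193/31684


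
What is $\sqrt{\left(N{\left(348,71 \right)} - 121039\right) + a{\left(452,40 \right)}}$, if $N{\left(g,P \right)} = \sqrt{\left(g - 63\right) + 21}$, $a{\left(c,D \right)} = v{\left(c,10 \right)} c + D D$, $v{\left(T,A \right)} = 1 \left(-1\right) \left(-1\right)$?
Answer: $\sqrt{-118987 + 3 \sqrt{34}} \approx 344.92 i$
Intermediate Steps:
$v{\left(T,A \right)} = 1$ ($v{\left(T,A \right)} = \left(-1\right) \left(-1\right) = 1$)
$a{\left(c,D \right)} = c + D^{2}$ ($a{\left(c,D \right)} = 1 c + D D = c + D^{2}$)
$N{\left(g,P \right)} = \sqrt{-42 + g}$ ($N{\left(g,P \right)} = \sqrt{\left(-63 + g\right) + 21} = \sqrt{-42 + g}$)
$\sqrt{\left(N{\left(348,71 \right)} - 121039\right) + a{\left(452,40 \right)}} = \sqrt{\left(\sqrt{-42 + 348} - 121039\right) + \left(452 + 40^{2}\right)} = \sqrt{\left(\sqrt{306} - 121039\right) + \left(452 + 1600\right)} = \sqrt{\left(3 \sqrt{34} - 121039\right) + 2052} = \sqrt{\left(-121039 + 3 \sqrt{34}\right) + 2052} = \sqrt{-118987 + 3 \sqrt{34}}$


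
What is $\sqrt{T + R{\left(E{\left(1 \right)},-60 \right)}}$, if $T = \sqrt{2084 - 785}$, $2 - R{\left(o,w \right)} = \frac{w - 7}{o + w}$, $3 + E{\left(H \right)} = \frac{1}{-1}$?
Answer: $\frac{\sqrt{61 + 64 \sqrt{1299}}}{8} \approx 6.0823$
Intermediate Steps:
$E{\left(H \right)} = -4$ ($E{\left(H \right)} = -3 + \frac{1}{-1} = -3 - 1 = -4$)
$R{\left(o,w \right)} = 2 - \frac{-7 + w}{o + w}$ ($R{\left(o,w \right)} = 2 - \frac{w - 7}{o + w} = 2 - \frac{-7 + w}{o + w}$)
$T = \sqrt{1299} \approx 36.042$
$\sqrt{T + R{\left(E{\left(1 \right)},-60 \right)}} = \sqrt{\sqrt{1299} + \frac{7 - 60 + 2 \left(-4\right)}{-4 - 60}} = \sqrt{\sqrt{1299} + \frac{7 - 60 - 8}{-64}} = \sqrt{\sqrt{1299} - - \frac{61}{64}} = \sqrt{\sqrt{1299} + \frac{61}{64}} = \sqrt{\frac{61}{64} + \sqrt{1299}}$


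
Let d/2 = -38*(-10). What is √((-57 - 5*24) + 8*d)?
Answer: √5903 ≈ 76.831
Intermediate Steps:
d = 760 (d = 2*(-38*(-10)) = 2*380 = 760)
√((-57 - 5*24) + 8*d) = √((-57 - 5*24) + 8*760) = √((-57 - 120) + 6080) = √(-177 + 6080) = √5903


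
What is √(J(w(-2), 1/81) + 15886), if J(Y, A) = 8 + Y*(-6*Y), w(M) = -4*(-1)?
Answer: √15798 ≈ 125.69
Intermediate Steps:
w(M) = 4
J(Y, A) = 8 - 6*Y²
√(J(w(-2), 1/81) + 15886) = √((8 - 6*4²) + 15886) = √((8 - 6*16) + 15886) = √((8 - 96) + 15886) = √(-88 + 15886) = √15798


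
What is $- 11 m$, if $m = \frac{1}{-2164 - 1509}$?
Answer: $\frac{11}{3673} \approx 0.0029948$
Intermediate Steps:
$m = - \frac{1}{3673}$ ($m = \frac{1}{-3673} = - \frac{1}{3673} \approx -0.00027226$)
$- 11 m = \left(-11\right) \left(- \frac{1}{3673}\right) = \frac{11}{3673}$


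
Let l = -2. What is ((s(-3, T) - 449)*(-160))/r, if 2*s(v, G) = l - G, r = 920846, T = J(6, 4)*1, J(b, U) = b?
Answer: 36240/460423 ≈ 0.078710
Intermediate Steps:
T = 6 (T = 6*1 = 6)
s(v, G) = -1 - G/2 (s(v, G) = (-2 - G)/2 = -1 - G/2)
((s(-3, T) - 449)*(-160))/r = (((-1 - ½*6) - 449)*(-160))/920846 = (((-1 - 3) - 449)*(-160))*(1/920846) = ((-4 - 449)*(-160))*(1/920846) = -453*(-160)*(1/920846) = 72480*(1/920846) = 36240/460423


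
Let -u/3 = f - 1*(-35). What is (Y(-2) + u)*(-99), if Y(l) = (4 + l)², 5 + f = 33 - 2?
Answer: 17721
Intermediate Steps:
f = 26 (f = -5 + (33 - 2) = -5 + 31 = 26)
u = -183 (u = -3*(26 - 1*(-35)) = -3*(26 + 35) = -3*61 = -183)
(Y(-2) + u)*(-99) = ((4 - 2)² - 183)*(-99) = (2² - 183)*(-99) = (4 - 183)*(-99) = -179*(-99) = 17721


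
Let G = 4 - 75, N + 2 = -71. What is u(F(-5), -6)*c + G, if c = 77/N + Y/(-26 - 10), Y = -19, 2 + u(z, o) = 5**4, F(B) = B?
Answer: -1049443/2628 ≈ -399.33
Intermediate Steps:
N = -73 (N = -2 - 71 = -73)
u(z, o) = 623 (u(z, o) = -2 + 5**4 = -2 + 625 = 623)
c = -1385/2628 (c = 77/(-73) - 19/(-26 - 10) = 77*(-1/73) - 19/(-36) = -77/73 - 19*(-1/36) = -77/73 + 19/36 = -1385/2628 ≈ -0.52702)
G = -71
u(F(-5), -6)*c + G = 623*(-1385/2628) - 71 = -862855/2628 - 71 = -1049443/2628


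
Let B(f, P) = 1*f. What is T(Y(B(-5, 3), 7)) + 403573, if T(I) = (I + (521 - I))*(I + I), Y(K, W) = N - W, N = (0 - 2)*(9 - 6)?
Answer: 390027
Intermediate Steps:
B(f, P) = f
N = -6 (N = -2*3 = -6)
Y(K, W) = -6 - W
T(I) = 1042*I (T(I) = 521*(2*I) = 1042*I)
T(Y(B(-5, 3), 7)) + 403573 = 1042*(-6 - 1*7) + 403573 = 1042*(-6 - 7) + 403573 = 1042*(-13) + 403573 = -13546 + 403573 = 390027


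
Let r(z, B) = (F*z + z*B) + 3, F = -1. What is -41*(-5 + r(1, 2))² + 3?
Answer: -38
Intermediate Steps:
r(z, B) = 3 - z + B*z (r(z, B) = (-z + z*B) + 3 = (-z + B*z) + 3 = 3 - z + B*z)
-41*(-5 + r(1, 2))² + 3 = -41*(-5 + (3 - 1*1 + 2*1))² + 3 = -41*(-5 + (3 - 1 + 2))² + 3 = -41*(-5 + 4)² + 3 = -41*(-1)² + 3 = -41*1 + 3 = -41 + 3 = -38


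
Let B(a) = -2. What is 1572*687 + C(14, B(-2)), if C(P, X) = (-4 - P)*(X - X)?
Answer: 1079964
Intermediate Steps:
C(P, X) = 0 (C(P, X) = (-4 - P)*0 = 0)
1572*687 + C(14, B(-2)) = 1572*687 + 0 = 1079964 + 0 = 1079964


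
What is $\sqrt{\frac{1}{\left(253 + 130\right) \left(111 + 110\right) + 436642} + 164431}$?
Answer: $\frac{2 \sqrt{11170539875374815}}{521285} \approx 405.5$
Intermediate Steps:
$\sqrt{\frac{1}{\left(253 + 130\right) \left(111 + 110\right) + 436642} + 164431} = \sqrt{\frac{1}{383 \cdot 221 + 436642} + 164431} = \sqrt{\frac{1}{84643 + 436642} + 164431} = \sqrt{\frac{1}{521285} + 164431} = \sqrt{\frac{85715413836}{521285}} = \frac{2 \sqrt{11170539875374815}}{521285}$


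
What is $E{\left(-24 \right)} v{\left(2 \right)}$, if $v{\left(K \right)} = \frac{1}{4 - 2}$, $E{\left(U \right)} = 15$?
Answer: $\frac{15}{2} \approx 7.5$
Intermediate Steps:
$v{\left(K \right)} = \frac{1}{2}$
$E{\left(-24 \right)} v{\left(2 \right)} = 15 \cdot \frac{1}{2} = \frac{15}{2}$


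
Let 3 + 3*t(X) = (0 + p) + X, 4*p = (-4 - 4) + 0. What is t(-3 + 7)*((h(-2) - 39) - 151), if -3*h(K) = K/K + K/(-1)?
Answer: 191/3 ≈ 63.667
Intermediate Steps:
p = -2 (p = ((-4 - 4) + 0)/4 = (-8 + 0)/4 = (¼)*(-8) = -2)
h(K) = -⅓ + K/3 (h(K) = -(K/K + K/(-1))/3 = -(1 + K*(-1))/3 = -(1 - K)/3 = -⅓ + K/3)
t(X) = -5/3 + X/3 (t(X) = -1 + ((0 - 2) + X)/3 = -1 + (-2 + X)/3 = -1 + (-⅔ + X/3) = -5/3 + X/3)
t(-3 + 7)*((h(-2) - 39) - 151) = (-5/3 + (-3 + 7)/3)*(((-⅓ + (⅓)*(-2)) - 39) - 151) = (-5/3 + (⅓)*4)*(((-⅓ - ⅔) - 39) - 151) = (-5/3 + 4/3)*((-1 - 39) - 151) = -(-40 - 151)/3 = -⅓*(-191) = 191/3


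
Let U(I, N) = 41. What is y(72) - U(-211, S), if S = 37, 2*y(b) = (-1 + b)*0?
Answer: -41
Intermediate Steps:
y(b) = 0 (y(b) = ((-1 + b)*0)/2 = (½)*0 = 0)
y(72) - U(-211, S) = 0 - 1*41 = 0 - 41 = -41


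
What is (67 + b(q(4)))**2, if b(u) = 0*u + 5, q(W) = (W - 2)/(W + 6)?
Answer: 5184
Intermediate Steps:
q(W) = (-2 + W)/(6 + W)
b(u) = 5 (b(u) = 0 + 5 = 5)
(67 + b(q(4)))**2 = (67 + 5)**2 = 72**2 = 5184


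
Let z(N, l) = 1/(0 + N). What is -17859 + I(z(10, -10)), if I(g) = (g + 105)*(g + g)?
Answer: -891899/50 ≈ -17838.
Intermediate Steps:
z(N, l) = 1/N
I(g) = 2*g*(105 + g) (I(g) = (105 + g)*(2*g) = 2*g*(105 + g))
-17859 + I(z(10, -10)) = -17859 + 2*(105 + 1/10)/10 = -17859 + 2*(1/10)*(105 + 1/10) = -17859 + 2*(1/10)*(1051/10) = -17859 + 1051/50 = -891899/50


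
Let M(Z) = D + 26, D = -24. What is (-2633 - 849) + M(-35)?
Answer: -3480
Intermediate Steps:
M(Z) = 2 (M(Z) = -24 + 26 = 2)
(-2633 - 849) + M(-35) = (-2633 - 849) + 2 = -3482 + 2 = -3480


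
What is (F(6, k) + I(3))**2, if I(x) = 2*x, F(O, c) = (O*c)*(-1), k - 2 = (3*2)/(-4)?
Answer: 9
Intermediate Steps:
k = 1/2 (k = 2 + (3*2)/(-4) = 2 + 6*(-1/4) = 2 - 3/2 = 1/2 ≈ 0.50000)
F(O, c) = -O*c
(F(6, k) + I(3))**2 = (-1*6*1/2 + 2*3)**2 = (-3 + 6)**2 = 3**2 = 9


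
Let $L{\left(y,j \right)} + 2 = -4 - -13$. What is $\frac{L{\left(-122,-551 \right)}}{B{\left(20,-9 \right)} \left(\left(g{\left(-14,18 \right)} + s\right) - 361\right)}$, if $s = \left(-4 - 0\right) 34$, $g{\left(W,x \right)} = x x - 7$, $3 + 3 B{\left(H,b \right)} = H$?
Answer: $- \frac{7}{1020} \approx -0.0068627$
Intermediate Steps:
$B{\left(H,b \right)} = -1 + \frac{H}{3}$
$g{\left(W,x \right)} = -7 + x^{2}$ ($g{\left(W,x \right)} = x^{2} - 7 = -7 + x^{2}$)
$s = -136$ ($s = \left(-4 + 0\right) 34 = \left(-4\right) 34 = -136$)
$L{\left(y,j \right)} = 7$ ($L{\left(y,j \right)} = -2 - -9 = -2 + \left(-4 + 13\right) = -2 + 9 = 7$)
$\frac{L{\left(-122,-551 \right)}}{B{\left(20,-9 \right)} \left(\left(g{\left(-14,18 \right)} + s\right) - 361\right)} = \frac{7}{\left(-1 + \frac{1}{3} \cdot 20\right) \left(\left(\left(-7 + 18^{2}\right) - 136\right) - 361\right)} = \frac{7}{\left(-1 + \frac{20}{3}\right) \left(\left(\left(-7 + 324\right) - 136\right) - 361\right)} = \frac{7}{\frac{17}{3} \left(\left(317 - 136\right) - 361\right)} = \frac{7}{\frac{17}{3} \left(181 - 361\right)} = \frac{7}{\frac{17}{3} \left(-180\right)} = \frac{7}{-1020} = 7 \left(- \frac{1}{1020}\right) = - \frac{7}{1020}$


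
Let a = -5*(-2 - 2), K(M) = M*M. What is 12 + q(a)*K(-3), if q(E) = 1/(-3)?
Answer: 9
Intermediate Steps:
K(M) = M²
a = 20 (a = -5*(-4) = 20)
q(E) = -⅓
12 + q(a)*K(-3) = 12 - ⅓*(-3)² = 12 - ⅓*9 = 12 - 3 = 9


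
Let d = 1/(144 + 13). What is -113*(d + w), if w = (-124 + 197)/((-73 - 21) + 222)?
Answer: -1309557/20096 ≈ -65.165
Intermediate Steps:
d = 1/157 ≈ 0.0063694
w = 73/128 (w = 73/(-94 + 222) = 73/128 ≈ 0.57031)
-113*(d + w) = -113*(1/157 + 73/128) = -113*11589/20096 = -1309557/20096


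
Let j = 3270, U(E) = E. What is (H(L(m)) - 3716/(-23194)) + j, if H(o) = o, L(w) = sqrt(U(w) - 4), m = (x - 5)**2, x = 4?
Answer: 37924048/11597 + I*sqrt(3) ≈ 3270.2 + 1.732*I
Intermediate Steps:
m = 1 (m = (4 - 5)**2 = (-1)**2 = 1)
L(w) = sqrt(-4 + w) (L(w) = sqrt(w - 4) = sqrt(-4 + w))
(H(L(m)) - 3716/(-23194)) + j = (sqrt(-4 + 1) - 3716/(-23194)) + 3270 = (sqrt(-3) - 3716*(-1/23194)) + 3270 = (I*sqrt(3) + 1858/11597) + 3270 = (1858/11597 + I*sqrt(3)) + 3270 = 37924048/11597 + I*sqrt(3)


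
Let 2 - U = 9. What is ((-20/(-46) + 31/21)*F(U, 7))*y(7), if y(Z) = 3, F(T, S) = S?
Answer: 923/23 ≈ 40.130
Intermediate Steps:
U = -7 (U = 2 - 1*9 = 2 - 9 = -7)
((-20/(-46) + 31/21)*F(U, 7))*y(7) = ((-20/(-46) + 31/21)*7)*3 = ((-20*(-1/46) + 31*(1/21))*7)*3 = ((10/23 + 31/21)*7)*3 = ((923/483)*7)*3 = (923/69)*3 = 923/23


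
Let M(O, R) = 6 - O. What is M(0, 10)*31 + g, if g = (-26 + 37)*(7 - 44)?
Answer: -221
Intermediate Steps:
g = -407 (g = 11*(-37) = -407)
M(0, 10)*31 + g = (6 - 1*0)*31 - 407 = (6 + 0)*31 - 407 = 6*31 - 407 = 186 - 407 = -221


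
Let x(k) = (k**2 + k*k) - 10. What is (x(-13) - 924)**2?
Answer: 355216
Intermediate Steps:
x(k) = -10 + 2*k**2 (x(k) = (k**2 + k**2) - 10 = 2*k**2 - 10 = -10 + 2*k**2)
(x(-13) - 924)**2 = ((-10 + 2*(-13)**2) - 924)**2 = ((-10 + 2*169) - 924)**2 = ((-10 + 338) - 924)**2 = (328 - 924)**2 = (-596)**2 = 355216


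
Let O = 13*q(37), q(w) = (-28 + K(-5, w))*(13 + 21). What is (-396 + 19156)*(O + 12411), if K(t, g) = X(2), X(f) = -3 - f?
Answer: -40803000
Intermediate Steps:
K(t, g) = -5 (K(t, g) = -3 - 1*2 = -3 - 2 = -5)
q(w) = -1122 (q(w) = (-28 - 5)*(13 + 21) = -33*34 = -1122)
O = -14586 (O = 13*(-1122) = -14586)
(-396 + 19156)*(O + 12411) = (-396 + 19156)*(-14586 + 12411) = 18760*(-2175) = -40803000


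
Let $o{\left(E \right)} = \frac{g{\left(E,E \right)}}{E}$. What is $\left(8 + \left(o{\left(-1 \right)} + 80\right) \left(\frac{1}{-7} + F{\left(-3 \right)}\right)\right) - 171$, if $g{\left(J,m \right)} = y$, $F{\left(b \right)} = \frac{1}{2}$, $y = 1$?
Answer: $- \frac{1887}{14} \approx -134.79$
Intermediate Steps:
$F{\left(b \right)} = \frac{1}{2}$
$g{\left(J,m \right)} = 1$
$o{\left(E \right)} = \frac{1}{E}$ ($o{\left(E \right)} = 1 \frac{1}{E} = \frac{1}{E}$)
$\left(8 + \left(o{\left(-1 \right)} + 80\right) \left(\frac{1}{-7} + F{\left(-3 \right)}\right)\right) - 171 = \left(8 + \left(\frac{1}{-1} + 80\right) \left(\frac{1}{-7} + \frac{1}{2}\right)\right) - 171 = \left(8 + \left(-1 + 80\right) \left(- \frac{1}{7} + \frac{1}{2}\right)\right) - 171 = \left(8 + 79 \cdot \frac{5}{14}\right) - 171 = \left(8 + \frac{395}{14}\right) - 171 = \frac{507}{14} - 171 = - \frac{1887}{14}$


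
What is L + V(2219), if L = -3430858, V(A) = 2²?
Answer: -3430854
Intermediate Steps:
V(A) = 4
L + V(2219) = -3430858 + 4 = -3430854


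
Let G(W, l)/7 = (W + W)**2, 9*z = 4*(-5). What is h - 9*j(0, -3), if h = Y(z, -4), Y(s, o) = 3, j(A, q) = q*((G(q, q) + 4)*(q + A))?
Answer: -20733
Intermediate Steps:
z = -20/9 (z = (4*(-5))/9 = (1/9)*(-20) = -20/9 ≈ -2.2222)
G(W, l) = 28*W**2 (G(W, l) = 7*(W + W)**2 = 7*(2*W)**2 = 7*(4*W**2) = 28*W**2)
j(A, q) = q*(4 + 28*q**2)*(A + q) (j(A, q) = q*((28*q**2 + 4)*(q + A)) = q*((4 + 28*q**2)*(A + q)) = q*(4 + 28*q**2)*(A + q))
h = 3
h - 9*j(0, -3) = 3 - 36*(-3)*(0 - 3 + 7*(-3)**3 + 7*0*(-3)**2) = 3 - 36*(-3)*(0 - 3 + 7*(-27) + 7*0*9) = 3 - 36*(-3)*(0 - 3 - 189 + 0) = 3 - 36*(-3)*(-192) = 3 - 9*2304 = 3 - 20736 = -20733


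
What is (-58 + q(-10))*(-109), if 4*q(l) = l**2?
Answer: 3597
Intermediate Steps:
q(l) = l**2/4
(-58 + q(-10))*(-109) = (-58 + (1/4)*(-10)**2)*(-109) = (-58 + (1/4)*100)*(-109) = (-58 + 25)*(-109) = -33*(-109) = 3597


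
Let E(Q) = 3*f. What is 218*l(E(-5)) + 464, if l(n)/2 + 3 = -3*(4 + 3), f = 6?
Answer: -10000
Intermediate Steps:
E(Q) = 18 (E(Q) = 3*6 = 18)
l(n) = -48 (l(n) = -6 + 2*(-3*(4 + 3)) = -6 + 2*(-3*7) = -6 + 2*(-21) = -6 - 42 = -48)
218*l(E(-5)) + 464 = 218*(-48) + 464 = -10464 + 464 = -10000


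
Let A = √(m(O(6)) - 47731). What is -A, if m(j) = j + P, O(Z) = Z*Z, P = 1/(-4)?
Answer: -I*√190781/2 ≈ -218.39*I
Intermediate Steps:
P = -¼ ≈ -0.25000
O(Z) = Z²
m(j) = -¼ + j (m(j) = j - ¼ = -¼ + j)
A = I*√190781/2 (A = √((-¼ + 6²) - 47731) = √((-¼ + 36) - 47731) = √(143/4 - 47731) = √(-190781/4) = I*√190781/2 ≈ 218.39*I)
-A = -I*√190781/2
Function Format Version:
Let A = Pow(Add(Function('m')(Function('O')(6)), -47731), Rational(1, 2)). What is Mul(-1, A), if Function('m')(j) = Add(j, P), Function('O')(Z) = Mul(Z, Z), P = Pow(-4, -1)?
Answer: Mul(Rational(-1, 2), I, Pow(190781, Rational(1, 2))) ≈ Mul(-218.39, I)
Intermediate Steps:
P = Rational(-1, 4) ≈ -0.25000
Function('O')(Z) = Pow(Z, 2)
Function('m')(j) = Add(Rational(-1, 4), j) (Function('m')(j) = Add(j, Rational(-1, 4)) = Add(Rational(-1, 4), j))
A = Mul(Rational(1, 2), I, Pow(190781, Rational(1, 2))) (A = Pow(Add(Add(Rational(-1, 4), Pow(6, 2)), -47731), Rational(1, 2)) = Pow(Add(Add(Rational(-1, 4), 36), -47731), Rational(1, 2)) = Pow(Add(Rational(143, 4), -47731), Rational(1, 2)) = Pow(Rational(-190781, 4), Rational(1, 2)) = Mul(Rational(1, 2), I, Pow(190781, Rational(1, 2))) ≈ Mul(218.39, I))
Mul(-1, A) = Mul(-1, Mul(Rational(1, 2), I, Pow(190781, Rational(1, 2)))) = Mul(Rational(-1, 2), I, Pow(190781, Rational(1, 2)))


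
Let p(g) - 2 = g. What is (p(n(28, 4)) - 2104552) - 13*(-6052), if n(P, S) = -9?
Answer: -2025883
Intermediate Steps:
p(g) = 2 + g
(p(n(28, 4)) - 2104552) - 13*(-6052) = ((2 - 9) - 2104552) - 13*(-6052) = (-7 - 2104552) + 78676 = -2104559 + 78676 = -2025883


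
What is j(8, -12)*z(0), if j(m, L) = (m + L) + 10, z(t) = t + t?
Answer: 0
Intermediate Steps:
z(t) = 2*t
j(m, L) = 10 + L + m (j(m, L) = (L + m) + 10 = 10 + L + m)
j(8, -12)*z(0) = (10 - 12 + 8)*(2*0) = 6*0 = 0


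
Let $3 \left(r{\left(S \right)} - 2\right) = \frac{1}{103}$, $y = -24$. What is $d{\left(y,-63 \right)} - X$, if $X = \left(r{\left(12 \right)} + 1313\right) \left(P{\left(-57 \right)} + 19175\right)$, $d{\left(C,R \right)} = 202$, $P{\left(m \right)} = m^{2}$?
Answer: $- \frac{9111616046}{309} \approx -2.9487 \cdot 10^{7}$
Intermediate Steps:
$r{\left(S \right)} = \frac{619}{309}$ ($r{\left(S \right)} = 2 + \frac{1}{3 \cdot 103} = 2 + \frac{1}{3} \cdot \frac{1}{103} = 2 + \frac{1}{309} = \frac{619}{309}$)
$X = \frac{9111678464}{309}$ ($X = \left(\frac{619}{309} + 1313\right) \left(\left(-57\right)^{2} + 19175\right) = \frac{406336 \left(3249 + 19175\right)}{309} = \frac{406336}{309} \cdot 22424 = \frac{9111678464}{309} \approx 2.9488 \cdot 10^{7}$)
$d{\left(y,-63 \right)} - X = 202 - \frac{9111678464}{309} = - \frac{9111616046}{309}$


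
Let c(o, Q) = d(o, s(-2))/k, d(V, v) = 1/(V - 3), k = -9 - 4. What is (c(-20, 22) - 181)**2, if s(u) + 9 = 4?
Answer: 2928757924/89401 ≈ 32760.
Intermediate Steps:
k = -13
s(u) = -5 (s(u) = -9 + 4 = -5)
d(V, v) = 1/(-3 + V)
c(o, Q) = -1/(13*(-3 + o)) (c(o, Q) = 1/((-3 + o)*(-13)) = -1/13/(-3 + o) = -1/(13*(-3 + o)))
(c(-20, 22) - 181)**2 = (-1/(-39 + 13*(-20)) - 181)**2 = (-1/(-39 - 260) - 181)**2 = (-1/(-299) - 181)**2 = (-1*(-1/299) - 181)**2 = (1/299 - 181)**2 = (-54118/299)**2 = 2928757924/89401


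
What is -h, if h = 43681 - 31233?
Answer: -12448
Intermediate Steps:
h = 12448
-h = -1*12448 = -12448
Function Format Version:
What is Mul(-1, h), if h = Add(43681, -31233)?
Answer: -12448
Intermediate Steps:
h = 12448
Mul(-1, h) = Mul(-1, 12448) = -12448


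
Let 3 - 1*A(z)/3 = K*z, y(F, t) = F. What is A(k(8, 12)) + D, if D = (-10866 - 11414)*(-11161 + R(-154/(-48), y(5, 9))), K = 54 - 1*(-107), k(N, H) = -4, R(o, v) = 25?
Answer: 248112021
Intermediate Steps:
K = 161 (K = 54 + 107 = 161)
D = 248110080 (D = (-10866 - 11414)*(-11161 + 25) = -22280*(-11136) = 248110080)
A(z) = 9 - 483*z
A(k(8, 12)) + D = (9 - 483*(-4)) + 248110080 = (9 + 1932) + 248110080 = 1941 + 248110080 = 248112021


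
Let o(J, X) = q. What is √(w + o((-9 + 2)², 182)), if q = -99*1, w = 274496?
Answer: √274397 ≈ 523.83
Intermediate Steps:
q = -99
o(J, X) = -99
√(w + o((-9 + 2)², 182)) = √(274496 - 99) = √274397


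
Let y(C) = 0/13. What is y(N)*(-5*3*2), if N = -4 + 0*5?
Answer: 0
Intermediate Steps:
N = -4 (N = -4 + 0 = -4)
y(C) = 0 (y(C) = 0*(1/13) = 0)
y(N)*(-5*3*2) = 0*(-5*3*2) = 0*(-15*2) = 0*(-30) = 0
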